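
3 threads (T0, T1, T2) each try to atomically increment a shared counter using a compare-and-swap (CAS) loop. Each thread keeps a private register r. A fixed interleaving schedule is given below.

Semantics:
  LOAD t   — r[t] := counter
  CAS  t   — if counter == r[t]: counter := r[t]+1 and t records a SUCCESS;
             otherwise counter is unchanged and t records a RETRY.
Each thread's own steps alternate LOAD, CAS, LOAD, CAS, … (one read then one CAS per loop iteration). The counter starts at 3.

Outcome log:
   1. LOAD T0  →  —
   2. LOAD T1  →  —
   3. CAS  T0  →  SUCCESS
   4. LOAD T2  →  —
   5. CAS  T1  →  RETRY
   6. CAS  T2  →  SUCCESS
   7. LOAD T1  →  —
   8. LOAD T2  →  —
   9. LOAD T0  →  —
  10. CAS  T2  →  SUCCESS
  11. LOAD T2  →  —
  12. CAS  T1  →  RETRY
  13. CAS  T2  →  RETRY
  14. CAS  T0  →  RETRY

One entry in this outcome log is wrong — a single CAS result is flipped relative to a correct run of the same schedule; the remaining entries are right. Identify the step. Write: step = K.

step = 13

Correct run:
#1 T0 reads 3
#2 T1 reads 3
#3 T0 CAS(3→4) writes; counter now 4
#4 T2 reads 4
#5 T1 CAS(3→4) fails; counter now 4
#6 T2 CAS(4→5) writes; counter now 5
#7 T1 reads 5
#8 T2 reads 5
#9 T0 reads 5
#10 T2 CAS(5→6) writes; counter now 6
#11 T2 reads 6
#12 T1 CAS(5→6) fails; counter now 6
#13 T2 CAS(6→7) writes; counter now 7
#14 T0 CAS(5→6) fails; counter now 7
Flip is step 13.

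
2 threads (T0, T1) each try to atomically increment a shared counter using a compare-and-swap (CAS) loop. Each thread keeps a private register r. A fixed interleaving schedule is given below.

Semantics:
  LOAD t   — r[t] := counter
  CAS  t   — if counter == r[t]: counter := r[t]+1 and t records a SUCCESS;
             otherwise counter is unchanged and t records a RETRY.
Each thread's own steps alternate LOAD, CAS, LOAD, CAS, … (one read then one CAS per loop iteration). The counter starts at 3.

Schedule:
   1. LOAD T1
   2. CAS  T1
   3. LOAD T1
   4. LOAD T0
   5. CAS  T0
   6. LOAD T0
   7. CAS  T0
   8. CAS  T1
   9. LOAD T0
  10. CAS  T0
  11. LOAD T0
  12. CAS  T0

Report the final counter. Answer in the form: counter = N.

counter = 8

[1] T1.load  rd  (counter 3, T1.r 3)
[2] T1.cas  hit  (counter 4, T1.r 3)
[3] T1.load  rd  (counter 4, T1.r 4)
[4] T0.load  rd  (counter 4, T0.r 4)
[5] T0.cas  hit  (counter 5, T0.r 4)
[6] T0.load  rd  (counter 5, T0.r 5)
[7] T0.cas  hit  (counter 6, T0.r 5)
[8] T1.cas  miss  (counter 6, T1.r 4)
[9] T0.load  rd  (counter 6, T0.r 6)
[10] T0.cas  hit  (counter 7, T0.r 6)
[11] T0.load  rd  (counter 7, T0.r 7)
[12] T0.cas  hit  (counter 8, T0.r 7)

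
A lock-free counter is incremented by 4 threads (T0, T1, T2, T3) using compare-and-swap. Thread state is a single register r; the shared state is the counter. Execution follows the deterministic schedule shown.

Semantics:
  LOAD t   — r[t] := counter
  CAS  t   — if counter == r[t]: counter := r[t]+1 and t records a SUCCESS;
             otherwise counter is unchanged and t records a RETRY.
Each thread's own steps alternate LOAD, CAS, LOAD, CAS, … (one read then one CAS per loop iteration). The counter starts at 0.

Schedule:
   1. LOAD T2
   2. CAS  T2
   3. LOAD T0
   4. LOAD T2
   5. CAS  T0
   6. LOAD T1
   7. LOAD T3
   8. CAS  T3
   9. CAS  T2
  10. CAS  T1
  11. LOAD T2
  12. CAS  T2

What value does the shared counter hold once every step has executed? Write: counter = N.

counter = 4

[1] T2.load  rd  (counter 0, T2.r 0)
[2] T2.cas  hit  (counter 1, T2.r 0)
[3] T0.load  rd  (counter 1, T0.r 1)
[4] T2.load  rd  (counter 1, T2.r 1)
[5] T0.cas  hit  (counter 2, T0.r 1)
[6] T1.load  rd  (counter 2, T1.r 2)
[7] T3.load  rd  (counter 2, T3.r 2)
[8] T3.cas  hit  (counter 3, T3.r 2)
[9] T2.cas  miss  (counter 3, T2.r 1)
[10] T1.cas  miss  (counter 3, T1.r 2)
[11] T2.load  rd  (counter 3, T2.r 3)
[12] T2.cas  hit  (counter 4, T2.r 3)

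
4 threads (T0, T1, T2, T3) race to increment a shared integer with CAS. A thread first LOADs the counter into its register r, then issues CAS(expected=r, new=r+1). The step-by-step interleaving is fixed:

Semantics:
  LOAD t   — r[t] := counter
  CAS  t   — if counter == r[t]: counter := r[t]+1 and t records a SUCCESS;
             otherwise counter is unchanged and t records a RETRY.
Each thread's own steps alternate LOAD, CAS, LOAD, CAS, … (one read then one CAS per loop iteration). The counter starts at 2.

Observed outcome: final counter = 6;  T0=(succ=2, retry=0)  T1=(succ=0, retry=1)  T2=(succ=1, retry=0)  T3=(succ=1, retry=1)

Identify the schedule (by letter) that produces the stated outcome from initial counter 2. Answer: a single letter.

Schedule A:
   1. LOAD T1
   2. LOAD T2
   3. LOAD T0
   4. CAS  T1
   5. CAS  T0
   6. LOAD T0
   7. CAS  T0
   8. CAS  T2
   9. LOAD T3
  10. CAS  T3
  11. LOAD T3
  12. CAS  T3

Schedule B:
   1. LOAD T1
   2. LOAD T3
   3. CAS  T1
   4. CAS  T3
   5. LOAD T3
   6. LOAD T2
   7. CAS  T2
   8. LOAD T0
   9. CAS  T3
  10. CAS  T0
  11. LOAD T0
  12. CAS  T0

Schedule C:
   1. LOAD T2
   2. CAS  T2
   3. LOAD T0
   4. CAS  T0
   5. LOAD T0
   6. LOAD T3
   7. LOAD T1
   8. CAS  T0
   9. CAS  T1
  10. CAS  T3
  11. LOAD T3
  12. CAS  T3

C

Run C:
1. LOAD T2 → mem=2 r[T2]=2 [LOAD]
2. CAS T2 → mem=3 r[T2]=2 [OK]
3. LOAD T0 → mem=3 r[T0]=3 [LOAD]
4. CAS T0 → mem=4 r[T0]=3 [OK]
5. LOAD T0 → mem=4 r[T0]=4 [LOAD]
6. LOAD T3 → mem=4 r[T3]=4 [LOAD]
7. LOAD T1 → mem=4 r[T1]=4 [LOAD]
8. CAS T0 → mem=5 r[T0]=4 [OK]
9. CAS T1 → mem=5 r[T1]=4 [RETRY]
10. CAS T3 → mem=5 r[T3]=4 [RETRY]
11. LOAD T3 → mem=5 r[T3]=5 [LOAD]
12. CAS T3 → mem=6 r[T3]=5 [OK]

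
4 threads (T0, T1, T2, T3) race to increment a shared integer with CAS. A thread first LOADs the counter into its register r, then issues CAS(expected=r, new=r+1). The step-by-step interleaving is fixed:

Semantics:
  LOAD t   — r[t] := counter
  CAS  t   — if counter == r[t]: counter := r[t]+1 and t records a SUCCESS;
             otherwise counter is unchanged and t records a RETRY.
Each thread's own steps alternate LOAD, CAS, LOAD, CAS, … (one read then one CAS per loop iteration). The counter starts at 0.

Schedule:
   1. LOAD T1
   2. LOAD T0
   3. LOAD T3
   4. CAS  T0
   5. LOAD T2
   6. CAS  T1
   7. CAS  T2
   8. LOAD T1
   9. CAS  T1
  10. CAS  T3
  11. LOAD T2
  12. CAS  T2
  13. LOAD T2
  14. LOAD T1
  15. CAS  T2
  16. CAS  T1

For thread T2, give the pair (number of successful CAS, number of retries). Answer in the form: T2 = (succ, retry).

T2 = (3, 0)

[1] T1.load  rd  (counter 0, T1.r 0)
[2] T0.load  rd  (counter 0, T0.r 0)
[3] T3.load  rd  (counter 0, T3.r 0)
[4] T0.cas  hit  (counter 1, T0.r 0)
[5] T2.load  rd  (counter 1, T2.r 1)
[6] T1.cas  miss  (counter 1, T1.r 0)
[7] T2.cas  hit  (counter 2, T2.r 1)
[8] T1.load  rd  (counter 2, T1.r 2)
[9] T1.cas  hit  (counter 3, T1.r 2)
[10] T3.cas  miss  (counter 3, T3.r 0)
[11] T2.load  rd  (counter 3, T2.r 3)
[12] T2.cas  hit  (counter 4, T2.r 3)
[13] T2.load  rd  (counter 4, T2.r 4)
[14] T1.load  rd  (counter 4, T1.r 4)
[15] T2.cas  hit  (counter 5, T2.r 4)
[16] T1.cas  miss  (counter 5, T1.r 4)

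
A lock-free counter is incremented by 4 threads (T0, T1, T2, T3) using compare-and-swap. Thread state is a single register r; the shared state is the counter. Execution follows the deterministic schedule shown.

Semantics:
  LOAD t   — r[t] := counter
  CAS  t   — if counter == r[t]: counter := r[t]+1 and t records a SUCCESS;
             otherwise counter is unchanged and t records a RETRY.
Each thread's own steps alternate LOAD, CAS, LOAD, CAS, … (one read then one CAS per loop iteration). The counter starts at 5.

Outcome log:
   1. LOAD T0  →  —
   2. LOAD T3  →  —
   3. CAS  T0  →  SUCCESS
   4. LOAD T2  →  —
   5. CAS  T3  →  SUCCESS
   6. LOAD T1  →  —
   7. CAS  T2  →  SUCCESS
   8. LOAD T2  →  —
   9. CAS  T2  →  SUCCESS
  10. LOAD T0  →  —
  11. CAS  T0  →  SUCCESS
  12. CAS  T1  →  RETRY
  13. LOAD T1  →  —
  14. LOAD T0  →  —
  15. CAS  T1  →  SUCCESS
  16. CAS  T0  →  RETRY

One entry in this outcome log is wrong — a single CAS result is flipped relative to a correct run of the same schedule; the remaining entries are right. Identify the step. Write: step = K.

Reference trace:
T0 LOAD — after: cnt=5, r=5 — load
T3 LOAD — after: cnt=5, r=5 — load
T0 CAS — after: cnt=6, r=5 — ok
T2 LOAD — after: cnt=6, r=6 — load
T3 CAS — after: cnt=6, r=5 — retry
T1 LOAD — after: cnt=6, r=6 — load
T2 CAS — after: cnt=7, r=6 — ok
T2 LOAD — after: cnt=7, r=7 — load
T2 CAS — after: cnt=8, r=7 — ok
T0 LOAD — after: cnt=8, r=8 — load
T0 CAS — after: cnt=9, r=8 — ok
T1 CAS — after: cnt=9, r=6 — retry
T1 LOAD — after: cnt=9, r=9 — load
T0 LOAD — after: cnt=9, r=9 — load
T1 CAS — after: cnt=10, r=9 — ok
T0 CAS — after: cnt=10, r=9 — retry
Log disagrees first at step 5.

step = 5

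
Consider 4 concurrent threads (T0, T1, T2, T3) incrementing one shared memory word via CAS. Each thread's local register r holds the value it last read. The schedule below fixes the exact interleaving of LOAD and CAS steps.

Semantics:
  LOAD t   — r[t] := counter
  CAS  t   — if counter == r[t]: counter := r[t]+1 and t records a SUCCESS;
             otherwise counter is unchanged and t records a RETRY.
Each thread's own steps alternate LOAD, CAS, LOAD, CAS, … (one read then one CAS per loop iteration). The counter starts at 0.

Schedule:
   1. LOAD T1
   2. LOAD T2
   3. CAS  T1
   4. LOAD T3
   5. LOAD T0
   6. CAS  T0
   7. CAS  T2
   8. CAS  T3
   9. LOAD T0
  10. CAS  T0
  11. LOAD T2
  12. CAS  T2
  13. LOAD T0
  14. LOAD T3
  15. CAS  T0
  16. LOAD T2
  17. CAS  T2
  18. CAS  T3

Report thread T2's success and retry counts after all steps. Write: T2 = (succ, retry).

[1] T1.load  rd  (counter 0, T1.r 0)
[2] T2.load  rd  (counter 0, T2.r 0)
[3] T1.cas  hit  (counter 1, T1.r 0)
[4] T3.load  rd  (counter 1, T3.r 1)
[5] T0.load  rd  (counter 1, T0.r 1)
[6] T0.cas  hit  (counter 2, T0.r 1)
[7] T2.cas  miss  (counter 2, T2.r 0)
[8] T3.cas  miss  (counter 2, T3.r 1)
[9] T0.load  rd  (counter 2, T0.r 2)
[10] T0.cas  hit  (counter 3, T0.r 2)
[11] T2.load  rd  (counter 3, T2.r 3)
[12] T2.cas  hit  (counter 4, T2.r 3)
[13] T0.load  rd  (counter 4, T0.r 4)
[14] T3.load  rd  (counter 4, T3.r 4)
[15] T0.cas  hit  (counter 5, T0.r 4)
[16] T2.load  rd  (counter 5, T2.r 5)
[17] T2.cas  hit  (counter 6, T2.r 5)
[18] T3.cas  miss  (counter 6, T3.r 4)

T2 = (2, 1)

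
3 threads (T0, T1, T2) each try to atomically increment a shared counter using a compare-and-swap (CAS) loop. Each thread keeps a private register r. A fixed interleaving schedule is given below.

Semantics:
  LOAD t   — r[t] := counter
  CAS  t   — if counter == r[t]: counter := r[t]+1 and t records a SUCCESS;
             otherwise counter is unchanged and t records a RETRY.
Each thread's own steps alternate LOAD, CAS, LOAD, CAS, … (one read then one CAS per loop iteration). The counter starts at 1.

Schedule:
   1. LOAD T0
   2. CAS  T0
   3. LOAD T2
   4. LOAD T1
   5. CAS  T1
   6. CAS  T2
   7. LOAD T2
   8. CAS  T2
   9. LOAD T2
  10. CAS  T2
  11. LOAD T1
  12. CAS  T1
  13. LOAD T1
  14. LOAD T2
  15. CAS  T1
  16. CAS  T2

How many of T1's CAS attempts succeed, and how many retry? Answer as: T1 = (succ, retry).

T1 = (3, 0)

   1) LOAD T0:  M=1  r_T0=1
   2) CAS  T0:  M=2  r_T0=1 ✓
   3) LOAD T2:  M=2  r_T2=2
   4) LOAD T1:  M=2  r_T1=2
   5) CAS  T1:  M=3  r_T1=2 ✓
   6) CAS  T2:  M=3  r_T2=2 ✗
   7) LOAD T2:  M=3  r_T2=3
   8) CAS  T2:  M=4  r_T2=3 ✓
   9) LOAD T2:  M=4  r_T2=4
  10) CAS  T2:  M=5  r_T2=4 ✓
  11) LOAD T1:  M=5  r_T1=5
  12) CAS  T1:  M=6  r_T1=5 ✓
  13) LOAD T1:  M=6  r_T1=6
  14) LOAD T2:  M=6  r_T2=6
  15) CAS  T1:  M=7  r_T1=6 ✓
  16) CAS  T2:  M=7  r_T2=6 ✗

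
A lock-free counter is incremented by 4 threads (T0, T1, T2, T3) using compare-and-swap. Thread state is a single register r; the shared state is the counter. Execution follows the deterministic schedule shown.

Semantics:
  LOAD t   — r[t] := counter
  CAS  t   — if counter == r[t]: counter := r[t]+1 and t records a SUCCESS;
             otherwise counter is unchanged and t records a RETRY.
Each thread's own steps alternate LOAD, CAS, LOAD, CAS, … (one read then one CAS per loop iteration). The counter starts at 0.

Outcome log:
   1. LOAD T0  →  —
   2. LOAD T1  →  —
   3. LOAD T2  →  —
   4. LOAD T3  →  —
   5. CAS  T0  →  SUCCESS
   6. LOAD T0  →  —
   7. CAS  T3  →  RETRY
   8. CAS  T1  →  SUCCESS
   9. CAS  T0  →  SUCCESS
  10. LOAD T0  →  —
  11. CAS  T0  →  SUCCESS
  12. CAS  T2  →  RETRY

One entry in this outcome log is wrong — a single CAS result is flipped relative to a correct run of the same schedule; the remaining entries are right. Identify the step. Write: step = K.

Correct run:
[1] T0.load  rd  (counter 0, T0.r 0)
[2] T1.load  rd  (counter 0, T1.r 0)
[3] T2.load  rd  (counter 0, T2.r 0)
[4] T3.load  rd  (counter 0, T3.r 0)
[5] T0.cas  hit  (counter 1, T0.r 0)
[6] T0.load  rd  (counter 1, T0.r 1)
[7] T3.cas  miss  (counter 1, T3.r 0)
[8] T1.cas  miss  (counter 1, T1.r 0)
[9] T0.cas  hit  (counter 2, T0.r 1)
[10] T0.load  rd  (counter 2, T0.r 2)
[11] T0.cas  hit  (counter 3, T0.r 2)
[12] T2.cas  miss  (counter 3, T2.r 0)
Mismatch at 8.

step = 8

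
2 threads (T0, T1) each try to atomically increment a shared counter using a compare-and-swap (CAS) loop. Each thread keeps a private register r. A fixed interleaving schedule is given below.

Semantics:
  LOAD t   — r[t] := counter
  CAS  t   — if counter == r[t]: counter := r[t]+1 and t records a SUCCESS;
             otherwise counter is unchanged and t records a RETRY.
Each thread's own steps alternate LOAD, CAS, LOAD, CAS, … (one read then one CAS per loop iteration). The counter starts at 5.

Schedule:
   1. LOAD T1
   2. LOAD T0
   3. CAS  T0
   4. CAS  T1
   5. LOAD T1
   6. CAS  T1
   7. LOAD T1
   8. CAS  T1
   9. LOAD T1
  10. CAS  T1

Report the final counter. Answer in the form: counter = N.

counter = 9

[1] T1.load  rd  (counter 5, T1.r 5)
[2] T0.load  rd  (counter 5, T0.r 5)
[3] T0.cas  hit  (counter 6, T0.r 5)
[4] T1.cas  miss  (counter 6, T1.r 5)
[5] T1.load  rd  (counter 6, T1.r 6)
[6] T1.cas  hit  (counter 7, T1.r 6)
[7] T1.load  rd  (counter 7, T1.r 7)
[8] T1.cas  hit  (counter 8, T1.r 7)
[9] T1.load  rd  (counter 8, T1.r 8)
[10] T1.cas  hit  (counter 9, T1.r 8)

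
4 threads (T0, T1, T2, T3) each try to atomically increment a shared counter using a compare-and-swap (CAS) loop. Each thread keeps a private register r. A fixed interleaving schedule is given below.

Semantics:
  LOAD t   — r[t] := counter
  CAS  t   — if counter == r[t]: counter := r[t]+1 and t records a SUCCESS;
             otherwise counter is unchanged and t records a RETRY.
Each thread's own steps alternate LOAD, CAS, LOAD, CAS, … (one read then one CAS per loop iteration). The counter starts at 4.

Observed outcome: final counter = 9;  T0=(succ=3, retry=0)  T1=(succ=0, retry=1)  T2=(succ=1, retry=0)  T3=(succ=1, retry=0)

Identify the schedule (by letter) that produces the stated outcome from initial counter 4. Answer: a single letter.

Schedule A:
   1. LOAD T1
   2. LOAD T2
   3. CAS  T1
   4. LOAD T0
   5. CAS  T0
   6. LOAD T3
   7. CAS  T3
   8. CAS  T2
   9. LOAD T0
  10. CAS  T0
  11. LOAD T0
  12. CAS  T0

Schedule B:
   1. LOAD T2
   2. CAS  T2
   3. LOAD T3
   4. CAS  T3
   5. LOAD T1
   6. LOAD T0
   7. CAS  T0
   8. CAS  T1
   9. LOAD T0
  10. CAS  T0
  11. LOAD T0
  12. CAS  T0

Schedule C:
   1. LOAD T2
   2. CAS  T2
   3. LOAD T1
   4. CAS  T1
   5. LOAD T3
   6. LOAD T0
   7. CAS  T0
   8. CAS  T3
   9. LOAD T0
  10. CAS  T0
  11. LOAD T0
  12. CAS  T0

Simulating candidate B:
T2 LOAD — after: cnt=4, r=4 — load
T2 CAS — after: cnt=5, r=4 — ok
T3 LOAD — after: cnt=5, r=5 — load
T3 CAS — after: cnt=6, r=5 — ok
T1 LOAD — after: cnt=6, r=6 — load
T0 LOAD — after: cnt=6, r=6 — load
T0 CAS — after: cnt=7, r=6 — ok
T1 CAS — after: cnt=7, r=6 — retry
T0 LOAD — after: cnt=7, r=7 — load
T0 CAS — after: cnt=8, r=7 — ok
T0 LOAD — after: cnt=8, r=8 — load
T0 CAS — after: cnt=9, r=8 — ok

B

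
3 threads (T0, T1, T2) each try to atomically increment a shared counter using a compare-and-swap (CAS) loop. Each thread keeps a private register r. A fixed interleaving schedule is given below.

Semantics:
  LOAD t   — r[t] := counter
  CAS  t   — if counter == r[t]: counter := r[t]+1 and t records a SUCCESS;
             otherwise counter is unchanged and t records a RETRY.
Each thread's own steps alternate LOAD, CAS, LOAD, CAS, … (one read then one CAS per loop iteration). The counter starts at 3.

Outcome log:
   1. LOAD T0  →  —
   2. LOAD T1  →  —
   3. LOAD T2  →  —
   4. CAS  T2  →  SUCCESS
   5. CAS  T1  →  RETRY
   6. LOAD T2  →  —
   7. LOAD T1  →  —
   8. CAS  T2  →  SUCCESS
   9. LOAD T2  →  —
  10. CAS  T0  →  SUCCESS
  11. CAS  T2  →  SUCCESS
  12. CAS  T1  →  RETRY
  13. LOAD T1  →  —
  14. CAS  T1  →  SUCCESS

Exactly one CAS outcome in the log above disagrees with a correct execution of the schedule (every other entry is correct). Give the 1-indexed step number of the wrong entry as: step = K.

step = 10

Reference trace:
1. LOAD T0 → mem=3 r[T0]=3 [LOAD]
2. LOAD T1 → mem=3 r[T1]=3 [LOAD]
3. LOAD T2 → mem=3 r[T2]=3 [LOAD]
4. CAS T2 → mem=4 r[T2]=3 [OK]
5. CAS T1 → mem=4 r[T1]=3 [RETRY]
6. LOAD T2 → mem=4 r[T2]=4 [LOAD]
7. LOAD T1 → mem=4 r[T1]=4 [LOAD]
8. CAS T2 → mem=5 r[T2]=4 [OK]
9. LOAD T2 → mem=5 r[T2]=5 [LOAD]
10. CAS T0 → mem=5 r[T0]=3 [RETRY]
11. CAS T2 → mem=6 r[T2]=5 [OK]
12. CAS T1 → mem=6 r[T1]=4 [RETRY]
13. LOAD T1 → mem=6 r[T1]=6 [LOAD]
14. CAS T1 → mem=7 r[T1]=6 [OK]
Flip is step 10.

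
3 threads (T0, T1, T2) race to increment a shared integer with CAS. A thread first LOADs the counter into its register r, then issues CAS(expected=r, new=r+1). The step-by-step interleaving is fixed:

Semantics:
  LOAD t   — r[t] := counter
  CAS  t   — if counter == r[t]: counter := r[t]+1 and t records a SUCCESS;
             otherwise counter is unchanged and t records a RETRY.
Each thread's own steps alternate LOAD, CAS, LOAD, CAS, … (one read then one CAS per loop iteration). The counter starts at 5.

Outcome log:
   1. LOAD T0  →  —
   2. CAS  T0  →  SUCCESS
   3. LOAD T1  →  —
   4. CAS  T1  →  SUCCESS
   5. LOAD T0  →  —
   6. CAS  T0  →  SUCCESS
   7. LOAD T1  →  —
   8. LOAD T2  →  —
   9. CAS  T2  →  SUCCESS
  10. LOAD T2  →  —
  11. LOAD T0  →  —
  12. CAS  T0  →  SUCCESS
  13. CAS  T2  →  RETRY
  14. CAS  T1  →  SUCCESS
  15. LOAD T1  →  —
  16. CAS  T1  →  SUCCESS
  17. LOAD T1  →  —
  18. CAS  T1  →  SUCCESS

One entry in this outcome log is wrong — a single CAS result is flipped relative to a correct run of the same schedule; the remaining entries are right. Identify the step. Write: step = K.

Reference trace:
   1) LOAD T0:  M=5  r_T0=5
   2) CAS  T0:  M=6  r_T0=5 ✓
   3) LOAD T1:  M=6  r_T1=6
   4) CAS  T1:  M=7  r_T1=6 ✓
   5) LOAD T0:  M=7  r_T0=7
   6) CAS  T0:  M=8  r_T0=7 ✓
   7) LOAD T1:  M=8  r_T1=8
   8) LOAD T2:  M=8  r_T2=8
   9) CAS  T2:  M=9  r_T2=8 ✓
  10) LOAD T2:  M=9  r_T2=9
  11) LOAD T0:  M=9  r_T0=9
  12) CAS  T0:  M=10  r_T0=9 ✓
  13) CAS  T2:  M=10  r_T2=9 ✗
  14) CAS  T1:  M=10  r_T1=8 ✗
  15) LOAD T1:  M=10  r_T1=10
  16) CAS  T1:  M=11  r_T1=10 ✓
  17) LOAD T1:  M=11  r_T1=11
  18) CAS  T1:  M=12  r_T1=11 ✓
Flip is step 14.

step = 14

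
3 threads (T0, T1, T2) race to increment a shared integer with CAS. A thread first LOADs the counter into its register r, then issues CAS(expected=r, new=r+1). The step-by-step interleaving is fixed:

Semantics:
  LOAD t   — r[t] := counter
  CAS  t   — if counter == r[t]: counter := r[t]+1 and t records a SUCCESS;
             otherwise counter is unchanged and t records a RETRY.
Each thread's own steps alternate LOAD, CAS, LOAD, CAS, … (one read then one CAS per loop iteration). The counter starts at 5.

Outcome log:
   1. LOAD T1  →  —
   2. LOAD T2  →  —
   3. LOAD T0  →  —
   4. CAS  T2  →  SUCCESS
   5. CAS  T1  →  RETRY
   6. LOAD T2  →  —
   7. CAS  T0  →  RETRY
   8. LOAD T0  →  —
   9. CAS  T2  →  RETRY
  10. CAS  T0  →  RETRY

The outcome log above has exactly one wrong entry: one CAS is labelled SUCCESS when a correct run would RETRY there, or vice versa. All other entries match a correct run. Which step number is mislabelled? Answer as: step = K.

step = 9

Reference trace:
[1] T1.load  rd  (counter 5, T1.r 5)
[2] T2.load  rd  (counter 5, T2.r 5)
[3] T0.load  rd  (counter 5, T0.r 5)
[4] T2.cas  hit  (counter 6, T2.r 5)
[5] T1.cas  miss  (counter 6, T1.r 5)
[6] T2.load  rd  (counter 6, T2.r 6)
[7] T0.cas  miss  (counter 6, T0.r 5)
[8] T0.load  rd  (counter 6, T0.r 6)
[9] T2.cas  hit  (counter 7, T2.r 6)
[10] T0.cas  miss  (counter 7, T0.r 6)
Mismatch at 9.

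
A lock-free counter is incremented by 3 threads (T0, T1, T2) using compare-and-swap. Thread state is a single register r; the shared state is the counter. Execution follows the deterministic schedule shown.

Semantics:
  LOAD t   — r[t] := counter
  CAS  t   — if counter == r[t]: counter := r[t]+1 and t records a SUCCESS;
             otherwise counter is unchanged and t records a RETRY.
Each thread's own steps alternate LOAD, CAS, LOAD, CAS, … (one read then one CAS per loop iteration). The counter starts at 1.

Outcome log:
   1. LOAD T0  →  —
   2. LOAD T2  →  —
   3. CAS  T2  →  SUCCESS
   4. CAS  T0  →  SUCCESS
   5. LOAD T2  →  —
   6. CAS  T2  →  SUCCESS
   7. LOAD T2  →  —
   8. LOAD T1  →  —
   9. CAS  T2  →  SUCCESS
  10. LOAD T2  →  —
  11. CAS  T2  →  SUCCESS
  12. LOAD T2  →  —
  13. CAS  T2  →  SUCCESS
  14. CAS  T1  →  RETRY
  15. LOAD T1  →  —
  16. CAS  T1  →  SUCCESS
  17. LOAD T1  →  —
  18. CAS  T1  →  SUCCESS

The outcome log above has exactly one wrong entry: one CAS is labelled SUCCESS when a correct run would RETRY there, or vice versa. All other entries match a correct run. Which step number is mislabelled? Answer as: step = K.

step = 4

Reference trace:
   1) LOAD T0:  M=1  r_T0=1
   2) LOAD T2:  M=1  r_T2=1
   3) CAS  T2:  M=2  r_T2=1 ✓
   4) CAS  T0:  M=2  r_T0=1 ✗
   5) LOAD T2:  M=2  r_T2=2
   6) CAS  T2:  M=3  r_T2=2 ✓
   7) LOAD T2:  M=3  r_T2=3
   8) LOAD T1:  M=3  r_T1=3
   9) CAS  T2:  M=4  r_T2=3 ✓
  10) LOAD T2:  M=4  r_T2=4
  11) CAS  T2:  M=5  r_T2=4 ✓
  12) LOAD T2:  M=5  r_T2=5
  13) CAS  T2:  M=6  r_T2=5 ✓
  14) CAS  T1:  M=6  r_T1=3 ✗
  15) LOAD T1:  M=6  r_T1=6
  16) CAS  T1:  M=7  r_T1=6 ✓
  17) LOAD T1:  M=7  r_T1=7
  18) CAS  T1:  M=8  r_T1=7 ✓
Log disagrees first at step 4.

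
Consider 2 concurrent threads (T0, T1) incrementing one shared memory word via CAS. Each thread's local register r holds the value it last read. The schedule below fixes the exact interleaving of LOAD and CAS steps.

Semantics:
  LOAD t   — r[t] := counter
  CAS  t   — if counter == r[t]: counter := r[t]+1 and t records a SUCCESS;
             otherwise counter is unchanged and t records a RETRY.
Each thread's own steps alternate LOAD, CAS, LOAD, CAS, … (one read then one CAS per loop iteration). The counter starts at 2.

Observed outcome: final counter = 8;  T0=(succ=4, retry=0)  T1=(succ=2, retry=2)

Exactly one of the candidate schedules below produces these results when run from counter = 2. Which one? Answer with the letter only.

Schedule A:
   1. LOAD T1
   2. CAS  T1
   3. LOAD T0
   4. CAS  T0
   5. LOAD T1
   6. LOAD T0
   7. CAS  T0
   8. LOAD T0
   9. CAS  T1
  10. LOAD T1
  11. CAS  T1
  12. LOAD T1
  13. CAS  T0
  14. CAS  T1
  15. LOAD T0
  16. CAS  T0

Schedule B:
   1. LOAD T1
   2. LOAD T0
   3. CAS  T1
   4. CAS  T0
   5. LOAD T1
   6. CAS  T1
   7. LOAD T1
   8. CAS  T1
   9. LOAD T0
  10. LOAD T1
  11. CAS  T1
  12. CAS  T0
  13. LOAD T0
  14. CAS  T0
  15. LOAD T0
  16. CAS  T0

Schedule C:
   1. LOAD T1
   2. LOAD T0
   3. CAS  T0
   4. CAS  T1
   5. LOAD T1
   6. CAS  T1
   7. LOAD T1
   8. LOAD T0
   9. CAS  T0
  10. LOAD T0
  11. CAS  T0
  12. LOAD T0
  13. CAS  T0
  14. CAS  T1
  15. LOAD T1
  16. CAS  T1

Tracing schedule C:
#1 T1 reads 2
#2 T0 reads 2
#3 T0 CAS(2→3) writes; counter now 3
#4 T1 CAS(2→3) fails; counter now 3
#5 T1 reads 3
#6 T1 CAS(3→4) writes; counter now 4
#7 T1 reads 4
#8 T0 reads 4
#9 T0 CAS(4→5) writes; counter now 5
#10 T0 reads 5
#11 T0 CAS(5→6) writes; counter now 6
#12 T0 reads 6
#13 T0 CAS(6→7) writes; counter now 7
#14 T1 CAS(4→5) fails; counter now 7
#15 T1 reads 7
#16 T1 CAS(7→8) writes; counter now 8

C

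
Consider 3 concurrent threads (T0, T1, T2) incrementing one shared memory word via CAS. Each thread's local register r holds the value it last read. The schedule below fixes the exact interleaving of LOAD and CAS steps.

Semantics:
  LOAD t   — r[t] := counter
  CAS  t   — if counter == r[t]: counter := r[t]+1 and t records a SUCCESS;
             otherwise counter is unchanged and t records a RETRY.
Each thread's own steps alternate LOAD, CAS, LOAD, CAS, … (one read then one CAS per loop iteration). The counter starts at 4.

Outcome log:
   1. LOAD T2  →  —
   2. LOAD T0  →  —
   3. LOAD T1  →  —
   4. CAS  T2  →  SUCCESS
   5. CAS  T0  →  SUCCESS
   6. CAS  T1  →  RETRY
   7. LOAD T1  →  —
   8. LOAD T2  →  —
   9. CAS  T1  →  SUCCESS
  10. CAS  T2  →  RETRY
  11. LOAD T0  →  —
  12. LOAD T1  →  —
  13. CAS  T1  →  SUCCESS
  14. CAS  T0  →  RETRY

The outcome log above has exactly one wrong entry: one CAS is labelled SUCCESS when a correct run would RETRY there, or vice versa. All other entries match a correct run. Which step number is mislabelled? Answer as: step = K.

Re-executing:
   1) LOAD T2:  M=4  r_T2=4
   2) LOAD T0:  M=4  r_T0=4
   3) LOAD T1:  M=4  r_T1=4
   4) CAS  T2:  M=5  r_T2=4 ✓
   5) CAS  T0:  M=5  r_T0=4 ✗
   6) CAS  T1:  M=5  r_T1=4 ✗
   7) LOAD T1:  M=5  r_T1=5
   8) LOAD T2:  M=5  r_T2=5
   9) CAS  T1:  M=6  r_T1=5 ✓
  10) CAS  T2:  M=6  r_T2=5 ✗
  11) LOAD T0:  M=6  r_T0=6
  12) LOAD T1:  M=6  r_T1=6
  13) CAS  T1:  M=7  r_T1=6 ✓
  14) CAS  T0:  M=7  r_T0=6 ✗
Flip is step 5.

step = 5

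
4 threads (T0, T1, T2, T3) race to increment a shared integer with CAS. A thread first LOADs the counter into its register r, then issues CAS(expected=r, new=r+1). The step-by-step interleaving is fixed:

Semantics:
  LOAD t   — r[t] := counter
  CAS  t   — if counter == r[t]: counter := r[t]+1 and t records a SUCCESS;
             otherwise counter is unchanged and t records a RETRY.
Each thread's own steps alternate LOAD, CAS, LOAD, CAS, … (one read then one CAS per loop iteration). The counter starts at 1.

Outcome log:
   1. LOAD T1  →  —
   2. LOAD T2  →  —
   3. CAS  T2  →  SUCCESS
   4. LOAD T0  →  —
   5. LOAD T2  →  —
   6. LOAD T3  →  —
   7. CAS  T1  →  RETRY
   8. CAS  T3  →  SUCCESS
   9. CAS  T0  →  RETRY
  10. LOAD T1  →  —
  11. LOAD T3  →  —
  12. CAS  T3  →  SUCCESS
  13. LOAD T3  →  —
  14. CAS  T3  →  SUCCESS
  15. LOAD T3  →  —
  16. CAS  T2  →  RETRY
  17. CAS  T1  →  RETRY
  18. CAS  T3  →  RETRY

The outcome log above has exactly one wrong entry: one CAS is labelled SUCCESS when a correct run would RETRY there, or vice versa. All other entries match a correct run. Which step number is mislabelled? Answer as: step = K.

step = 18

Re-executing:
step 1: T1 LOAD ⇒ load; ctr=1 reg=1
step 2: T2 LOAD ⇒ load; ctr=1 reg=1
step 3: T2 CAS ⇒ ok; ctr=2 reg=1
step 4: T0 LOAD ⇒ load; ctr=2 reg=2
step 5: T2 LOAD ⇒ load; ctr=2 reg=2
step 6: T3 LOAD ⇒ load; ctr=2 reg=2
step 7: T1 CAS ⇒ retry; ctr=2 reg=1
step 8: T3 CAS ⇒ ok; ctr=3 reg=2
step 9: T0 CAS ⇒ retry; ctr=3 reg=2
step 10: T1 LOAD ⇒ load; ctr=3 reg=3
step 11: T3 LOAD ⇒ load; ctr=3 reg=3
step 12: T3 CAS ⇒ ok; ctr=4 reg=3
step 13: T3 LOAD ⇒ load; ctr=4 reg=4
step 14: T3 CAS ⇒ ok; ctr=5 reg=4
step 15: T3 LOAD ⇒ load; ctr=5 reg=5
step 16: T2 CAS ⇒ retry; ctr=5 reg=2
step 17: T1 CAS ⇒ retry; ctr=5 reg=3
step 18: T3 CAS ⇒ ok; ctr=6 reg=5
Log disagrees first at step 18.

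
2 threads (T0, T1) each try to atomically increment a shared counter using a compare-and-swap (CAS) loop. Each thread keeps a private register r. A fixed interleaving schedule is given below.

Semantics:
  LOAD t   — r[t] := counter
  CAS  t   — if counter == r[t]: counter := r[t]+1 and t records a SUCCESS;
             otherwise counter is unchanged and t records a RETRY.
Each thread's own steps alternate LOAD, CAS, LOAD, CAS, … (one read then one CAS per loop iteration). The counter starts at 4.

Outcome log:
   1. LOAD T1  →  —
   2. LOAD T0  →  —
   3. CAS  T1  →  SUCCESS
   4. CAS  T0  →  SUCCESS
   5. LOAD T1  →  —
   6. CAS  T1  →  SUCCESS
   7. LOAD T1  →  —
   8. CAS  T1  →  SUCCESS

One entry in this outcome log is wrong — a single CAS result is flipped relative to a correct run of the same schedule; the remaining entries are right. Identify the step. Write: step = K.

Correct run:
step 1: T1 LOAD ⇒ load; ctr=4 reg=4
step 2: T0 LOAD ⇒ load; ctr=4 reg=4
step 3: T1 CAS ⇒ ok; ctr=5 reg=4
step 4: T0 CAS ⇒ retry; ctr=5 reg=4
step 5: T1 LOAD ⇒ load; ctr=5 reg=5
step 6: T1 CAS ⇒ ok; ctr=6 reg=5
step 7: T1 LOAD ⇒ load; ctr=6 reg=6
step 8: T1 CAS ⇒ ok; ctr=7 reg=6
Log disagrees first at step 4.

step = 4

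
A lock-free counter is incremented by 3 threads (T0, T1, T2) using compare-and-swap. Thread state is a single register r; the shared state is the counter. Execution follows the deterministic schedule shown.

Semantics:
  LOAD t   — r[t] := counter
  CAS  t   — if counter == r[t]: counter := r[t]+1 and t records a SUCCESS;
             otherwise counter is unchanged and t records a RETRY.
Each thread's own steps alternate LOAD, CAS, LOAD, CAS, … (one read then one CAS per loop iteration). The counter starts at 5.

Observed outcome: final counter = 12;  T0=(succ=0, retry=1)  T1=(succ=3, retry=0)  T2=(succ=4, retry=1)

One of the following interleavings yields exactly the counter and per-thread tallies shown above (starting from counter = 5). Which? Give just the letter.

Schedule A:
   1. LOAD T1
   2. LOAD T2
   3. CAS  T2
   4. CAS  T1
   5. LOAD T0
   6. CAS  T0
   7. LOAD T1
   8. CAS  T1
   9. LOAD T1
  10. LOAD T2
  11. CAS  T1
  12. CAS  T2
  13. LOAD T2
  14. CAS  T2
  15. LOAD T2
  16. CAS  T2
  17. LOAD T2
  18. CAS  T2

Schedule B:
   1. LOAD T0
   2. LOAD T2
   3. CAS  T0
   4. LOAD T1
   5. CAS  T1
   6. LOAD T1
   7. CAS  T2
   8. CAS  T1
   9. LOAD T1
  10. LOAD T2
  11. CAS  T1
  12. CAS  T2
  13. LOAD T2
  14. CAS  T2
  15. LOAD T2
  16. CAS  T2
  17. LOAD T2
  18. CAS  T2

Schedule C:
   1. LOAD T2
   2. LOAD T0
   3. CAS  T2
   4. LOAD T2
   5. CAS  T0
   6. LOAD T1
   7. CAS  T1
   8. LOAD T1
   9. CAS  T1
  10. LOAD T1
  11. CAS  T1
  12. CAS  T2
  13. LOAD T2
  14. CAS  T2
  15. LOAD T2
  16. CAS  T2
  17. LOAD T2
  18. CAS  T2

C

Run C:
step 1: T2 LOAD ⇒ load; ctr=5 reg=5
step 2: T0 LOAD ⇒ load; ctr=5 reg=5
step 3: T2 CAS ⇒ ok; ctr=6 reg=5
step 4: T2 LOAD ⇒ load; ctr=6 reg=6
step 5: T0 CAS ⇒ retry; ctr=6 reg=5
step 6: T1 LOAD ⇒ load; ctr=6 reg=6
step 7: T1 CAS ⇒ ok; ctr=7 reg=6
step 8: T1 LOAD ⇒ load; ctr=7 reg=7
step 9: T1 CAS ⇒ ok; ctr=8 reg=7
step 10: T1 LOAD ⇒ load; ctr=8 reg=8
step 11: T1 CAS ⇒ ok; ctr=9 reg=8
step 12: T2 CAS ⇒ retry; ctr=9 reg=6
step 13: T2 LOAD ⇒ load; ctr=9 reg=9
step 14: T2 CAS ⇒ ok; ctr=10 reg=9
step 15: T2 LOAD ⇒ load; ctr=10 reg=10
step 16: T2 CAS ⇒ ok; ctr=11 reg=10
step 17: T2 LOAD ⇒ load; ctr=11 reg=11
step 18: T2 CAS ⇒ ok; ctr=12 reg=11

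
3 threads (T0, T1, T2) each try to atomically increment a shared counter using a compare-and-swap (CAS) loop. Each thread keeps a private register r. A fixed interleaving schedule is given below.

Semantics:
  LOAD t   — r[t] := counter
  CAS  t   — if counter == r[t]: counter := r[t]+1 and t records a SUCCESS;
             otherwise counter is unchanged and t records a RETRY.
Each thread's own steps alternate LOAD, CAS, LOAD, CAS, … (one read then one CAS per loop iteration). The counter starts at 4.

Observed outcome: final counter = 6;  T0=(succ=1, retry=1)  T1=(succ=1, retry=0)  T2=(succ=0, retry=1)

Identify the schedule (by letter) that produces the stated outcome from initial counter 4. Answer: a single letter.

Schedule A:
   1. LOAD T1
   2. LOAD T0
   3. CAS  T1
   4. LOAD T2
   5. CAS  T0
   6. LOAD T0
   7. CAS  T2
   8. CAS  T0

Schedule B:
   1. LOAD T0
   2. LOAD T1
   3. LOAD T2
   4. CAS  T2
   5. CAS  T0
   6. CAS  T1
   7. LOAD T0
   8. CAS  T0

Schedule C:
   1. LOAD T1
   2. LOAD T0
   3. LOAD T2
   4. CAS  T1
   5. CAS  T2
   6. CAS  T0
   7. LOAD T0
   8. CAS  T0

C

Simulating candidate C:
T1 LOAD — after: cnt=4, r=4 — load
T0 LOAD — after: cnt=4, r=4 — load
T2 LOAD — after: cnt=4, r=4 — load
T1 CAS — after: cnt=5, r=4 — ok
T2 CAS — after: cnt=5, r=4 — retry
T0 CAS — after: cnt=5, r=4 — retry
T0 LOAD — after: cnt=5, r=5 — load
T0 CAS — after: cnt=6, r=5 — ok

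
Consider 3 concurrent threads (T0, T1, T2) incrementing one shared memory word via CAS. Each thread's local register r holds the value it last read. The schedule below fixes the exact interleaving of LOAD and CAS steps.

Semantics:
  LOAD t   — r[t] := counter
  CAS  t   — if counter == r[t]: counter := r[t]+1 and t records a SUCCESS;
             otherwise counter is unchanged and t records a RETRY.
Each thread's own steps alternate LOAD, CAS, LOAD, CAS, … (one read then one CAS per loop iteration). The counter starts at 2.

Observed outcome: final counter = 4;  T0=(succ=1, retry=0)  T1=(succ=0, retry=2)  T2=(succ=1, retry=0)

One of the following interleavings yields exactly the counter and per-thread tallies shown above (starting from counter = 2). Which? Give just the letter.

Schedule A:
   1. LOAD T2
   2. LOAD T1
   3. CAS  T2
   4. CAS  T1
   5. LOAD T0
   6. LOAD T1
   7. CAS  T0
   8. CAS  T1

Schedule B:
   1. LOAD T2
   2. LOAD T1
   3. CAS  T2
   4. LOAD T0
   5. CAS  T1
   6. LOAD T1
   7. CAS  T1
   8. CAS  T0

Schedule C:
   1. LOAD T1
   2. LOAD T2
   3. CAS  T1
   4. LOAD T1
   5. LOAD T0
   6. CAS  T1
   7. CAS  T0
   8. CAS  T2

A

Run A:
#1 T2 reads 2
#2 T1 reads 2
#3 T2 CAS(2→3) writes; counter now 3
#4 T1 CAS(2→3) fails; counter now 3
#5 T0 reads 3
#6 T1 reads 3
#7 T0 CAS(3→4) writes; counter now 4
#8 T1 CAS(3→4) fails; counter now 4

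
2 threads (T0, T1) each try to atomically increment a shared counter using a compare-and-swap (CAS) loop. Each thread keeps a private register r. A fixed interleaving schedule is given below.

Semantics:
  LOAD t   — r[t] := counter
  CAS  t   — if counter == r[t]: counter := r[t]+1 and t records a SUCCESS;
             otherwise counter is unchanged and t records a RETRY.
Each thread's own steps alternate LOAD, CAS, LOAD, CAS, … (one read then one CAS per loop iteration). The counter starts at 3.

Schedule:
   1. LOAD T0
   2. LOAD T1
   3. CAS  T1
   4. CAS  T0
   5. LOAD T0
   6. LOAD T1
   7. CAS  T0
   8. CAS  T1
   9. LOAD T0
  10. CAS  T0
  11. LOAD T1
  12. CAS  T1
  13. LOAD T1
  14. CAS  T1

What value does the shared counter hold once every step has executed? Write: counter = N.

#1 T0 reads 3
#2 T1 reads 3
#3 T1 CAS(3→4) writes; counter now 4
#4 T0 CAS(3→4) fails; counter now 4
#5 T0 reads 4
#6 T1 reads 4
#7 T0 CAS(4→5) writes; counter now 5
#8 T1 CAS(4→5) fails; counter now 5
#9 T0 reads 5
#10 T0 CAS(5→6) writes; counter now 6
#11 T1 reads 6
#12 T1 CAS(6→7) writes; counter now 7
#13 T1 reads 7
#14 T1 CAS(7→8) writes; counter now 8

counter = 8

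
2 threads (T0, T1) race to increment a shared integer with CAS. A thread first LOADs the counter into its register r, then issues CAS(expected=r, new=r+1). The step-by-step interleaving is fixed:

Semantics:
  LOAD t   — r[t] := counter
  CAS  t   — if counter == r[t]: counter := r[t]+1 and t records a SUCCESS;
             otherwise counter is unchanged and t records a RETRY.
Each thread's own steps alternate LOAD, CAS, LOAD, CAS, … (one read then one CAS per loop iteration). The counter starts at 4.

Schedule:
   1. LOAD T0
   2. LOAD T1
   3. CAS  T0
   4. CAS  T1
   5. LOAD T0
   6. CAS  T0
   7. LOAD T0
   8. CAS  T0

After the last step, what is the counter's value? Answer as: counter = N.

   1) LOAD T0:  M=4  r_T0=4
   2) LOAD T1:  M=4  r_T1=4
   3) CAS  T0:  M=5  r_T0=4 ✓
   4) CAS  T1:  M=5  r_T1=4 ✗
   5) LOAD T0:  M=5  r_T0=5
   6) CAS  T0:  M=6  r_T0=5 ✓
   7) LOAD T0:  M=6  r_T0=6
   8) CAS  T0:  M=7  r_T0=6 ✓

counter = 7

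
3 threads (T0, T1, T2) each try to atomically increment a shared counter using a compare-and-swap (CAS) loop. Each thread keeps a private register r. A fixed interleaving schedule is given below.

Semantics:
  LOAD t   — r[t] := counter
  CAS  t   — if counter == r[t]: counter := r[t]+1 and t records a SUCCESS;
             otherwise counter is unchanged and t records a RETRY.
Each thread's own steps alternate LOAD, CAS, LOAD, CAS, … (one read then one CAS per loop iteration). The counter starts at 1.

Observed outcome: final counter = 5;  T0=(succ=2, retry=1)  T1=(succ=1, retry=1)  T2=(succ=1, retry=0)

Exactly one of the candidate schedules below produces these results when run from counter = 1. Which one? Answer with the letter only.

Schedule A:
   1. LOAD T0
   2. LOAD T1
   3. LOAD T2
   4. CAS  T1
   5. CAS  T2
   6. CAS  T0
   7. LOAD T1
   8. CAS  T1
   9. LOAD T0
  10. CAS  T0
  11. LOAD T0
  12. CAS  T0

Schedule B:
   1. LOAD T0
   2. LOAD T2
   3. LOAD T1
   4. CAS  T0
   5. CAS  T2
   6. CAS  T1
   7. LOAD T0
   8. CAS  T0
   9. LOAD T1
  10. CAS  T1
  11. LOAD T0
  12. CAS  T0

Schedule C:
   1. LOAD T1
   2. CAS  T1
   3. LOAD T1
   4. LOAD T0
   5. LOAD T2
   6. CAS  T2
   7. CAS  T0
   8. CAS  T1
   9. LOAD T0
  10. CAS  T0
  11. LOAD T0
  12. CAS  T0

Tracing schedule C:
1. LOAD T1 → mem=1 r[T1]=1 [LOAD]
2. CAS T1 → mem=2 r[T1]=1 [OK]
3. LOAD T1 → mem=2 r[T1]=2 [LOAD]
4. LOAD T0 → mem=2 r[T0]=2 [LOAD]
5. LOAD T2 → mem=2 r[T2]=2 [LOAD]
6. CAS T2 → mem=3 r[T2]=2 [OK]
7. CAS T0 → mem=3 r[T0]=2 [RETRY]
8. CAS T1 → mem=3 r[T1]=2 [RETRY]
9. LOAD T0 → mem=3 r[T0]=3 [LOAD]
10. CAS T0 → mem=4 r[T0]=3 [OK]
11. LOAD T0 → mem=4 r[T0]=4 [LOAD]
12. CAS T0 → mem=5 r[T0]=4 [OK]

C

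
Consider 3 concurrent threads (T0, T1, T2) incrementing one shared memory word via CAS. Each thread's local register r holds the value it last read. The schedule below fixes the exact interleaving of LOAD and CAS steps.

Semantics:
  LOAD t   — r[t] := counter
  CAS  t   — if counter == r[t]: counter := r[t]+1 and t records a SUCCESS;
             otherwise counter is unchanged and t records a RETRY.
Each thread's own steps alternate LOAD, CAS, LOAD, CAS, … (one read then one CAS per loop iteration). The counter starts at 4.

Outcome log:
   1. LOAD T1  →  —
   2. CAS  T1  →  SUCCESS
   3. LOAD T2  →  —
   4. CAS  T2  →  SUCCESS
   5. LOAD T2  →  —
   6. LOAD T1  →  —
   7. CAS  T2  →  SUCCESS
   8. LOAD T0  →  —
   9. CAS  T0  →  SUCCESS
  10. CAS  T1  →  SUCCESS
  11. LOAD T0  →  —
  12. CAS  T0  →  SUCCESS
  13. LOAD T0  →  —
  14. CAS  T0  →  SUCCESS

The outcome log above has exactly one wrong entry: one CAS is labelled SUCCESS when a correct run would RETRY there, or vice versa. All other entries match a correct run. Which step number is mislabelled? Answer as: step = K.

Reference trace:
1. LOAD T1 → mem=4 r[T1]=4 [LOAD]
2. CAS T1 → mem=5 r[T1]=4 [OK]
3. LOAD T2 → mem=5 r[T2]=5 [LOAD]
4. CAS T2 → mem=6 r[T2]=5 [OK]
5. LOAD T2 → mem=6 r[T2]=6 [LOAD]
6. LOAD T1 → mem=6 r[T1]=6 [LOAD]
7. CAS T2 → mem=7 r[T2]=6 [OK]
8. LOAD T0 → mem=7 r[T0]=7 [LOAD]
9. CAS T0 → mem=8 r[T0]=7 [OK]
10. CAS T1 → mem=8 r[T1]=6 [RETRY]
11. LOAD T0 → mem=8 r[T0]=8 [LOAD]
12. CAS T0 → mem=9 r[T0]=8 [OK]
13. LOAD T0 → mem=9 r[T0]=9 [LOAD]
14. CAS T0 → mem=10 r[T0]=9 [OK]
Flip is step 10.

step = 10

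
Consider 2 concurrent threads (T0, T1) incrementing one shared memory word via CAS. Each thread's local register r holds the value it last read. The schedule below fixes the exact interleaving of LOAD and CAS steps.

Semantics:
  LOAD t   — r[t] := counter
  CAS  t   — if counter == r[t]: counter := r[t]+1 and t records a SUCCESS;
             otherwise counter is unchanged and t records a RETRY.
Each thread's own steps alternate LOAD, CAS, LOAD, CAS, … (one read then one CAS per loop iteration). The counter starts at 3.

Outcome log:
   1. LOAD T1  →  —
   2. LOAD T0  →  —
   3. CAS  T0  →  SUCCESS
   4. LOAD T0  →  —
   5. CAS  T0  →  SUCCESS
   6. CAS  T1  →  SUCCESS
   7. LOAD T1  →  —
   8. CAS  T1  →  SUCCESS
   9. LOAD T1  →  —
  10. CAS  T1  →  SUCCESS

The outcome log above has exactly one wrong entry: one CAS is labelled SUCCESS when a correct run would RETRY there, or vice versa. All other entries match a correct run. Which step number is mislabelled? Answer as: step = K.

Reference trace:
1. LOAD T1 → mem=3 r[T1]=3 [LOAD]
2. LOAD T0 → mem=3 r[T0]=3 [LOAD]
3. CAS T0 → mem=4 r[T0]=3 [OK]
4. LOAD T0 → mem=4 r[T0]=4 [LOAD]
5. CAS T0 → mem=5 r[T0]=4 [OK]
6. CAS T1 → mem=5 r[T1]=3 [RETRY]
7. LOAD T1 → mem=5 r[T1]=5 [LOAD]
8. CAS T1 → mem=6 r[T1]=5 [OK]
9. LOAD T1 → mem=6 r[T1]=6 [LOAD]
10. CAS T1 → mem=7 r[T1]=6 [OK]
Mismatch at 6.

step = 6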